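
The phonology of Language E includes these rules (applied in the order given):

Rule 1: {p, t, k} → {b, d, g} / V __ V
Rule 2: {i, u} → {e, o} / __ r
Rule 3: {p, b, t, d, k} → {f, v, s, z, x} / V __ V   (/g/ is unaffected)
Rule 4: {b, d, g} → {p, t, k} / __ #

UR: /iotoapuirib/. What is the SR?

iozoavuerip

Rule 1 (intervocalic voicing): /t/ is a voiceless stop between vowels /o/ and /o/, so it voices to [d]. /p/ is a voiceless stop between vowels /a/ and /u/, so it voices to [b]. /iotoapuirib/ → iodoabuirib.
Rule 2 (pre-rhotic lowering): /i/ is a high vowel immediately before /r/, so it lowers to [e]. /iodoabuirib/ → iodoabuerib.
Rule 3 (intervocalic spirantization): /d/ is a stop between vowels /o/ and /o/, so it spirantizes to the fricative [z]. /b/ is a stop between vowels /a/ and /u/, so it spirantizes to the fricative [v]. /iodoabuerib/ → iozoavuerib.
Rule 4 (final devoicing): /b/ is a voiced stop in word-final position, so it devoices to [p]. /iozoavuerib/ → iozoavuerip.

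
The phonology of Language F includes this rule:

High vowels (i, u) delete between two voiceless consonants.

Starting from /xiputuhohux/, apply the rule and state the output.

xpthohx

/i/ is a high vowel flanked by voiceless consonants /x/ and /p/, so it deletes.
/u/ is a high vowel flanked by voiceless consonants /p/ and /t/, so it deletes.
/u/ is a high vowel flanked by voiceless consonants /t/ and /h/, so it deletes.
/u/ is a high vowel flanked by voiceless consonants /h/ and /x/, so it deletes.
Surface form: [xpthohx].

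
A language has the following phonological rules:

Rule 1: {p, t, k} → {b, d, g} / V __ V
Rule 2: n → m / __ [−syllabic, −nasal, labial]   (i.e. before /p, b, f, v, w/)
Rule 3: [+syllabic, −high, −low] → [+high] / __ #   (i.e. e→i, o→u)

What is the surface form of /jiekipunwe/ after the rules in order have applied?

Rule 1 (intervocalic voicing): /k/ is a voiceless stop between vowels /e/ and /i/, so it voices to [g]. /p/ is a voiceless stop between vowels /i/ and /u/, so it voices to [b]. /jiekipunwe/ → jiegibunwe.
Rule 2 (nasal place assimilation): /n/ precedes the labial consonant /w/, so it assimilates in place to [m]. /jiegibunwe/ → jiegibumwe.
Rule 3 (final vowel raising): /e/ is a mid vowel in word-final position, so it raises to [i]. /jiegibumwe/ → jiegibumwi.

jiegibumwi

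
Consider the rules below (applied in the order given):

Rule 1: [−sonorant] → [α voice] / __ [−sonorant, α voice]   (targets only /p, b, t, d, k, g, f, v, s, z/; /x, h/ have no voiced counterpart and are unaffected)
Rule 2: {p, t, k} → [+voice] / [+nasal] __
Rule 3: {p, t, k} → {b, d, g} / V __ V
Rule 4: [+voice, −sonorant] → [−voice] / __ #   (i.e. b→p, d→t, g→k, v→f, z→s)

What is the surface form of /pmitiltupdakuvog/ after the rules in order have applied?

pmidiltubdaguvok

Rule 1 (regressive voicing assimilation): /p/ precedes the voiced obstruent /d/, so it voices to [b] by assimilation. /pmitiltupdakuvog/ → pmitiltubdakuvog.
Rule 2 (post-nasal voicing): no segment meets the environment; /pmitiltubdakuvog/ is unchanged.
Rule 3 (intervocalic voicing): /t/ is a voiceless stop between vowels /i/ and /i/, so it voices to [d]. /k/ is a voiceless stop between vowels /a/ and /u/, so it voices to [g]. /pmitiltubdakuvog/ → pmidiltubdaguvog.
Rule 4 (final devoicing): /g/ is a voiced obstruent in word-final position, so it devoices to [k]. /pmidiltubdaguvog/ → pmidiltubdaguvok.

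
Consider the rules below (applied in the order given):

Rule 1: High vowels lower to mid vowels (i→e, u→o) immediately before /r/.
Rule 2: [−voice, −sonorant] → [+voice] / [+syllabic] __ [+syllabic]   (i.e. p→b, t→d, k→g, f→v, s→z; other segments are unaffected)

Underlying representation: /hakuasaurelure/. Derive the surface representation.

Rule 1 (pre-rhotic lowering): /u/ is a high vowel immediately before /r/, so it lowers to [o]. /u/ is a high vowel immediately before /r/, so it lowers to [o]. /hakuasaurelure/ → hakuasaorelore.
Rule 2 (intervocalic voicing): /k/ is a voiceless obstruent between vowels /a/ and /u/, so it voices to [g]. /s/ is a voiceless obstruent between vowels /a/ and /a/, so it voices to [z]. /hakuasaorelore/ → haguazaorelore.

haguazaorelore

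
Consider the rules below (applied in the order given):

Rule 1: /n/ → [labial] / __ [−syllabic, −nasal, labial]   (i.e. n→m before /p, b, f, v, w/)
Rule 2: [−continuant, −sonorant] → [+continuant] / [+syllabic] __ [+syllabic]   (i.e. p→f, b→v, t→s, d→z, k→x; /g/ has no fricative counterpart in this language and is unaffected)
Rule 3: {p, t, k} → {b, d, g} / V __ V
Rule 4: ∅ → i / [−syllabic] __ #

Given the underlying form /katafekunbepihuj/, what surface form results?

kasafexumbefihuji

Rule 1 (nasal place assimilation): /n/ precedes the labial consonant /b/, so it assimilates in place to [m]. /katafekunbepihuj/ → katafekumbepihuj.
Rule 2 (intervocalic spirantization): /t/ is a stop between vowels /a/ and /a/, so it spirantizes to the fricative [s]. /k/ is a stop between vowels /e/ and /u/, so it spirantizes to the fricative [x]. /p/ is a stop between vowels /e/ and /i/, so it spirantizes to the fricative [f]. /katafekumbepihuj/ → kasafexumbefihuj.
Rule 3 (intervocalic voicing): no segment meets the environment; /kasafexumbefihuj/ is unchanged.
Rule 4 (final i-epenthesis): the form ends in the consonant /j/, so [i] is inserted word-finally. /kasafexumbefihuj/ → kasafexumbefihuji.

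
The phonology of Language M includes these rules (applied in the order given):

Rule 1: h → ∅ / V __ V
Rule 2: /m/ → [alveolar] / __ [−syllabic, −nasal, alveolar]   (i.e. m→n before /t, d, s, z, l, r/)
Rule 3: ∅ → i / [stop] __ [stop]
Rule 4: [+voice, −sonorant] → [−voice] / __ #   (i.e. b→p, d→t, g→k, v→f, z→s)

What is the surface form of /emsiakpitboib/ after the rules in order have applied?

ensiakipitiboip

Rule 1 (intervocalic h-deletion): no segment meets the environment; /emsiakpitboib/ is unchanged.
Rule 2 (nasal place assimilation): /m/ precedes the alveolar consonant /s/, so it assimilates in place to [n]. /emsiakpitboib/ → ensiakpitboib.
Rule 3 (stop-cluster i-epenthesis): /k/ and /p/ form a stop–stop cluster, so [i] is inserted between them. /t/ and /b/ form a stop–stop cluster, so [i] is inserted between them. /ensiakpitboib/ → ensiakipitiboib.
Rule 4 (final devoicing): /b/ is a voiced obstruent in word-final position, so it devoices to [p]. /ensiakipitiboib/ → ensiakipitiboip.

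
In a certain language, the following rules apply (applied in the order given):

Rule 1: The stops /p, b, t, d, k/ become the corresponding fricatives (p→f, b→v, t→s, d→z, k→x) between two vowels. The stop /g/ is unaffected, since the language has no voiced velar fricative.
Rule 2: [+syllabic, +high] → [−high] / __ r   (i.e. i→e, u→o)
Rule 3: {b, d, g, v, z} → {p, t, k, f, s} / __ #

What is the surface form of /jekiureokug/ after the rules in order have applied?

Rule 1 (intervocalic spirantization): /k/ is a stop between vowels /e/ and /i/, so it spirantizes to the fricative [x]. /k/ is a stop between vowels /o/ and /u/, so it spirantizes to the fricative [x]. /jekiureokug/ → jexiureoxug.
Rule 2 (pre-rhotic lowering): /u/ is a high vowel immediately before /r/, so it lowers to [o]. /jexiureoxug/ → jexioreoxug.
Rule 3 (final devoicing): /g/ is a voiced obstruent in word-final position, so it devoices to [k]. /jexioreoxug/ → jexioreoxuk.

jexioreoxuk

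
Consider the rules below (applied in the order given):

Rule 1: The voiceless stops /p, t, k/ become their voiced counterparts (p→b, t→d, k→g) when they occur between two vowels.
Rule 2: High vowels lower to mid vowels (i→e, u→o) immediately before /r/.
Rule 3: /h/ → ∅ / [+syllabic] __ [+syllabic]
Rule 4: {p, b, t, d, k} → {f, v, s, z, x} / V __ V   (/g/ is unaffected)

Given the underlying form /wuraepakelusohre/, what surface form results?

Rule 1 (intervocalic voicing): /p/ is a voiceless stop between vowels /e/ and /a/, so it voices to [b]. /k/ is a voiceless stop between vowels /a/ and /e/, so it voices to [g]. /wuraepakelusohre/ → wuraebagelusohre.
Rule 2 (pre-rhotic lowering): /u/ is a high vowel immediately before /r/, so it lowers to [o]. /wuraebagelusohre/ → woraebagelusohre.
Rule 3 (intervocalic h-deletion): no segment meets the environment; /woraebagelusohre/ is unchanged.
Rule 4 (intervocalic spirantization): /b/ is a stop between vowels /e/ and /a/, so it spirantizes to the fricative [v]. /woraebagelusohre/ → woraevagelusohre.

woraevagelusohre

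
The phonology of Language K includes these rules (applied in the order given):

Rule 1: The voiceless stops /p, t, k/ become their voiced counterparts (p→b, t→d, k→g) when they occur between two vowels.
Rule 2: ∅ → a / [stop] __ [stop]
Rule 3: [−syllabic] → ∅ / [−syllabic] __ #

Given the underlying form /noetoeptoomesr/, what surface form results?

noedoepatoomes

Rule 1 (intervocalic voicing): /t/ is a voiceless stop between vowels /e/ and /o/, so it voices to [d]. /noetoeptoomesr/ → noedoeptoomesr.
Rule 2 (stop-cluster a-epenthesis): /p/ and /t/ form a stop–stop cluster, so [a] is inserted between them. /noedoeptoomesr/ → noedoepatoomesr.
Rule 3 (final cluster simplification): /r/ is the second consonant of a word-final cluster /sr/, so it deletes. /noedoepatoomesr/ → noedoepatoomes.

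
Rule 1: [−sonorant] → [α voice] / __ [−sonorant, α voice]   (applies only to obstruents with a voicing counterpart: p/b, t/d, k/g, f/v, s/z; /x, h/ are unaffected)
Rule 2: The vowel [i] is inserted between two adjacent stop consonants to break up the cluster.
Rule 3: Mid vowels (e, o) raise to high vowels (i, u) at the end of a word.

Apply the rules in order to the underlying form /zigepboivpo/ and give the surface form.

Rule 1 (regressive voicing assimilation): /p/ precedes the voiced obstruent /b/, so it voices to [b] by assimilation. /v/ precedes the voiceless obstruent /p/, so it devoices to [f] by assimilation. /zigepboivpo/ → zigebboifpo.
Rule 2 (stop-cluster i-epenthesis): /b/ and /b/ form a stop–stop cluster, so [i] is inserted between them. /zigebboifpo/ → zigebiboifpo.
Rule 3 (final vowel raising): /o/ is a mid vowel in word-final position, so it raises to [u]. /zigebiboifpo/ → zigebiboifpu.

zigebiboifpu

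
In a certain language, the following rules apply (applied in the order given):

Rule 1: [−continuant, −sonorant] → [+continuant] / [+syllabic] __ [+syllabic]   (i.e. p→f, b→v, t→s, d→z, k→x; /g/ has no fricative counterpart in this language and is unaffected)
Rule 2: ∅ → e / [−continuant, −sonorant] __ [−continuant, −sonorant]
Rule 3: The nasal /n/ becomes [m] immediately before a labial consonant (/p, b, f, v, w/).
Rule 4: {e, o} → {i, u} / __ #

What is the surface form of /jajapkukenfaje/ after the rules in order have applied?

Rule 1 (intervocalic spirantization): /k/ is a stop between vowels /u/ and /e/, so it spirantizes to the fricative [x]. /jajapkukenfaje/ → jajapkuxenfaje.
Rule 2 (stop-cluster e-epenthesis): /p/ and /k/ form a stop–stop cluster, so [e] is inserted between them. /jajapkuxenfaje/ → jajapekuxenfaje.
Rule 3 (nasal place assimilation): /n/ precedes the labial consonant /f/, so it assimilates in place to [m]. /jajapekuxenfaje/ → jajapekuxemfaje.
Rule 4 (final vowel raising): /e/ is a mid vowel in word-final position, so it raises to [i]. /jajapekuxemfaje/ → jajapekuxemfaji.

jajapekuxemfaji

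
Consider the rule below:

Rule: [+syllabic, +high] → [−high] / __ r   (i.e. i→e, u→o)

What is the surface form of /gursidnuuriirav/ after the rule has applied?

gorsidnuorierav

Scanning /gursidnuuriirav/: /u/ is a high vowel immediately before /r/, so it lowers to [o]; /i/ at position 5 is not in the conditioning environment; /u/ at position 8 is not in the conditioning environment; /u/ is a high vowel immediately before /r/, so it lowers to [o]; /i/ at position 11 is not in the conditioning environment; /i/ is a high vowel immediately before /r/, so it lowers to [e].
Result: [gorsidnuorierav].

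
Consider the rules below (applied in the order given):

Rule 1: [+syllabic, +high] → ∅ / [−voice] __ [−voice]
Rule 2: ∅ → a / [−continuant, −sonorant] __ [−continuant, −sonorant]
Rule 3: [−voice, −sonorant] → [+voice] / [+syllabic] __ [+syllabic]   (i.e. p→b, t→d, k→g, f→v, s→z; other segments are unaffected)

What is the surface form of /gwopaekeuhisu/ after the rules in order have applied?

Rule 1 (high vowel syncope): /i/ is a high vowel flanked by voiceless consonants /h/ and /s/, so it deletes. /gwopaekeuhisu/ → gwopaekeuhsu.
Rule 2 (stop-cluster a-epenthesis): no segment meets the environment; /gwopaekeuhsu/ is unchanged.
Rule 3 (intervocalic voicing): /p/ is a voiceless obstruent between vowels /o/ and /a/, so it voices to [b]. /k/ is a voiceless obstruent between vowels /e/ and /e/, so it voices to [g]. /gwopaekeuhsu/ → gwobaegeuhsu.

gwobaegeuhsu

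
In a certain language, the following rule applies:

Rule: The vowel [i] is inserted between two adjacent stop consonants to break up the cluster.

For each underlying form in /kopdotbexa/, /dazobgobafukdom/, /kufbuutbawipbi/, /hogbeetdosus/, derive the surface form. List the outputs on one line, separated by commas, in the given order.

kopidotibexa, dazobigobafukidom, kufbuutibawipibi, hogibeetidosus

/kopdotbexa/: /p/ and /d/ form a stop–stop cluster, so [i] is inserted between them. /t/ and /b/ form a stop–stop cluster, so [i] is inserted between them. → [kopidotibexa].
/dazobgobafukdom/: /b/ and /g/ form a stop–stop cluster, so [i] is inserted between them. /k/ and /d/ form a stop–stop cluster, so [i] is inserted between them. → [dazobigobafukidom].
/kufbuutbawipbi/: /t/ and /b/ form a stop–stop cluster, so [i] is inserted between them. /p/ and /b/ form a stop–stop cluster, so [i] is inserted between them. → [kufbuutibawipibi].
/hogbeetdosus/: /g/ and /b/ form a stop–stop cluster, so [i] is inserted between them. /t/ and /d/ form a stop–stop cluster, so [i] is inserted between them. → [hogibeetidosus].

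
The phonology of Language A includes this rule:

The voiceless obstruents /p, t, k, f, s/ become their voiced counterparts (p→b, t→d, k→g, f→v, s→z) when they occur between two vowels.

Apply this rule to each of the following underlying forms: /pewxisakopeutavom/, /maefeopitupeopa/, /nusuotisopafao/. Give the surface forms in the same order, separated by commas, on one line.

/pewxisakopeutavom/: /s/ is a voiceless obstruent between vowels /i/ and /a/, so it voices to [z]. /k/ is a voiceless obstruent between vowels /a/ and /o/, so it voices to [g]. /p/ is a voiceless obstruent between vowels /o/ and /e/, so it voices to [b]. /t/ is a voiceless obstruent between vowels /u/ and /a/, so it voices to [d]. → [pewxizagobeudavom].
/maefeopitupeopa/: /f/ is a voiceless obstruent between vowels /e/ and /e/, so it voices to [v]. /p/ is a voiceless obstruent between vowels /o/ and /i/, so it voices to [b]. /t/ is a voiceless obstruent between vowels /i/ and /u/, so it voices to [d]. /p/ is a voiceless obstruent between vowels /u/ and /e/, so it voices to [b]. /p/ is a voiceless obstruent between vowels /o/ and /a/, so it voices to [b]. → [maeveobidubeoba].
/nusuotisopafao/: /s/ is a voiceless obstruent between vowels /u/ and /u/, so it voices to [z]. /t/ is a voiceless obstruent between vowels /o/ and /i/, so it voices to [d]. /s/ is a voiceless obstruent between vowels /i/ and /o/, so it voices to [z]. /p/ is a voiceless obstruent between vowels /o/ and /a/, so it voices to [b]. /f/ is a voiceless obstruent between vowels /a/ and /a/, so it voices to [v]. → [nuzuodizobavao].

pewxizagobeudavom, maeveobidubeoba, nuzuodizobavao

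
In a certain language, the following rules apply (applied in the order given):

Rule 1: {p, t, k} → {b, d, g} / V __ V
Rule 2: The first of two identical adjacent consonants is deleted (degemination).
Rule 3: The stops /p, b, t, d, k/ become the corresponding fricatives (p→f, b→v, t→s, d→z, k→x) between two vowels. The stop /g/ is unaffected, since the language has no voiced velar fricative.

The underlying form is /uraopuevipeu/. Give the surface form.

uraovueviveu

Rule 1 (intervocalic voicing): /p/ is a voiceless stop between vowels /o/ and /u/, so it voices to [b]. /p/ is a voiceless stop between vowels /i/ and /e/, so it voices to [b]. /uraopuevipeu/ → uraobuevibeu.
Rule 2 (degemination): no segment meets the environment; /uraobuevibeu/ is unchanged.
Rule 3 (intervocalic spirantization): /b/ is a stop between vowels /o/ and /u/, so it spirantizes to the fricative [v]. /b/ is a stop between vowels /i/ and /e/, so it spirantizes to the fricative [v]. /uraobuevibeu/ → uraovueviveu.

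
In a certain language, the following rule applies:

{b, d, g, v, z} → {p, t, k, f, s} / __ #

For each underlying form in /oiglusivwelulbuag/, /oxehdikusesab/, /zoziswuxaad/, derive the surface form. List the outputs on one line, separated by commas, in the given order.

/oiglusivwelulbuag/: /g/ is a voiced obstruent in word-final position, so it devoices to [k]. → [oiglusivwelulbuak].
/oxehdikusesab/: /b/ is a voiced obstruent in word-final position, so it devoices to [p]. → [oxehdikusesap].
/zoziswuxaad/: /d/ is a voiced obstruent in word-final position, so it devoices to [t]. → [zoziswuxaat].

oiglusivwelulbuak, oxehdikusesap, zoziswuxaat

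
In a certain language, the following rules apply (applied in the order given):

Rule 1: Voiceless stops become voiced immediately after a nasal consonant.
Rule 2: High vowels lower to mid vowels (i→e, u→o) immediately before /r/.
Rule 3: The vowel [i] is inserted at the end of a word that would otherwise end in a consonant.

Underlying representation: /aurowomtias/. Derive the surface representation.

Rule 1 (post-nasal voicing): /t/ is a voiceless stop immediately after the nasal /m/, so it voices to [d]. /aurowomtias/ → aurowomdias.
Rule 2 (pre-rhotic lowering): /u/ is a high vowel immediately before /r/, so it lowers to [o]. /aurowomdias/ → aorowomdias.
Rule 3 (final i-epenthesis): the form ends in the consonant /s/, so [i] is inserted word-finally. /aorowomdias/ → aorowomdiasi.

aorowomdiasi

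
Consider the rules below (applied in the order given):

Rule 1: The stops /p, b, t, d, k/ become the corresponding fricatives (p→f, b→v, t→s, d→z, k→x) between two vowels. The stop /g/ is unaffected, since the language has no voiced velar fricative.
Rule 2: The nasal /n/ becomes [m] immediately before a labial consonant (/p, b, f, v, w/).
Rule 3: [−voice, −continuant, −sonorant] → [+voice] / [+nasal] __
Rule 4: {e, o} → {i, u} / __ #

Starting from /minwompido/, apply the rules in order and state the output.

Rule 1 (intervocalic spirantization): /d/ is a stop between vowels /i/ and /o/, so it spirantizes to the fricative [z]. /minwompido/ → minwompizo.
Rule 2 (nasal place assimilation): /n/ precedes the labial consonant /w/, so it assimilates in place to [m]. /minwompizo/ → mimwompizo.
Rule 3 (post-nasal voicing): /p/ is a voiceless stop immediately after the nasal /m/, so it voices to [b]. /mimwompizo/ → mimwombizo.
Rule 4 (final vowel raising): /o/ is a mid vowel in word-final position, so it raises to [u]. /mimwombizo/ → mimwombizu.

mimwombizu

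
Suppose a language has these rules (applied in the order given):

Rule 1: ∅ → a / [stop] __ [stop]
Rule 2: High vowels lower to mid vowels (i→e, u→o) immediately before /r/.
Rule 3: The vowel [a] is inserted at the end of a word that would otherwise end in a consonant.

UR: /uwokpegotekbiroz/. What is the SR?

uwokapegotekaberoza

Rule 1 (stop-cluster a-epenthesis): /k/ and /p/ form a stop–stop cluster, so [a] is inserted between them. /k/ and /b/ form a stop–stop cluster, so [a] is inserted between them. /uwokpegotekbiroz/ → uwokapegotekabiroz.
Rule 2 (pre-rhotic lowering): /i/ is a high vowel immediately before /r/, so it lowers to [e]. /uwokapegotekabiroz/ → uwokapegotekaberoz.
Rule 3 (final a-epenthesis): the form ends in the consonant /z/, so [a] is inserted word-finally. /uwokapegotekaberoz/ → uwokapegotekaberoza.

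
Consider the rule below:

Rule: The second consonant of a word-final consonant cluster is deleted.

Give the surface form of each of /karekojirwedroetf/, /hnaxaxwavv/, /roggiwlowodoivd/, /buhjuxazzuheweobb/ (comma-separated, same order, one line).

/karekojirwedroetf/: /f/ is the second consonant of a word-final cluster /tf/, so it deletes. → [karekojirwedroet].
/hnaxaxwavv/: /v/ is the second consonant of a word-final cluster /vv/, so it deletes. → [hnaxaxwav].
/roggiwlowodoivd/: /d/ is the second consonant of a word-final cluster /vd/, so it deletes. → [roggiwlowodoiv].
/buhjuxazzuheweobb/: /b/ is the second consonant of a word-final cluster /bb/, so it deletes. → [buhjuxazzuheweob].

karekojirwedroet, hnaxaxwav, roggiwlowodoiv, buhjuxazzuheweob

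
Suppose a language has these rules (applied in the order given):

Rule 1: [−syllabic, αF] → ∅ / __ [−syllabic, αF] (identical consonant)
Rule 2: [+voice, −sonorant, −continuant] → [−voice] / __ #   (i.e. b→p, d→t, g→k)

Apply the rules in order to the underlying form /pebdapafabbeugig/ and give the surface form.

pebdapafabeugik

Rule 1 (degemination): /bb/ is a geminate; the first /b/ deletes. /pebdapafabbeugig/ → pebdapafabeugig.
Rule 2 (final devoicing): /g/ is a voiced stop in word-final position, so it devoices to [k]. /pebdapafabeugig/ → pebdapafabeugik.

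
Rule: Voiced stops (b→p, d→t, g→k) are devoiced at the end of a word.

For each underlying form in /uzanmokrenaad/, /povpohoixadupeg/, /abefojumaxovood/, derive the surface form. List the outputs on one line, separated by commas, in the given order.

/uzanmokrenaad/: /d/ is a voiced stop in word-final position, so it devoices to [t]. → [uzanmokrenaat].
/povpohoixadupeg/: /g/ is a voiced stop in word-final position, so it devoices to [k]. → [povpohoixadupek].
/abefojumaxovood/: /d/ is a voiced stop in word-final position, so it devoices to [t]. → [abefojumaxovoot].

uzanmokrenaat, povpohoixadupek, abefojumaxovoot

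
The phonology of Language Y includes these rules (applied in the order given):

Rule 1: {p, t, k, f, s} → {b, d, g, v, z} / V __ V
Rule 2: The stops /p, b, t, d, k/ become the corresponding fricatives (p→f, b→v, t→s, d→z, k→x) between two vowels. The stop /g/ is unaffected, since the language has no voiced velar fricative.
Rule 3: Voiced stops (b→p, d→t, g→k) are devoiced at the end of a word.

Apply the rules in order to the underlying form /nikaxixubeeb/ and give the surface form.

nigaxixuveep

Rule 1 (intervocalic voicing): /k/ is a voiceless obstruent between vowels /i/ and /a/, so it voices to [g]. /nikaxixubeeb/ → nigaxixubeeb.
Rule 2 (intervocalic spirantization): /b/ is a stop between vowels /u/ and /e/, so it spirantizes to the fricative [v]. /nigaxixubeeb/ → nigaxixuveeb.
Rule 3 (final devoicing): /b/ is a voiced stop in word-final position, so it devoices to [p]. /nigaxixuveeb/ → nigaxixuveep.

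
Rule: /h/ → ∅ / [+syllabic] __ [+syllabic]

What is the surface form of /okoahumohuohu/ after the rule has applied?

okoaumouou

/h/ occurs between vowels /a/ and /u/, so it deletes.
/h/ occurs between vowels /o/ and /u/, so it deletes.
/h/ occurs between vowels /o/ and /u/, so it deletes.
Surface form: [okoaumouou].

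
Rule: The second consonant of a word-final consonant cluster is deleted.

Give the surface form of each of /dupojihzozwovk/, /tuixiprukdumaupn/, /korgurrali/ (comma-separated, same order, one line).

/dupojihzozwovk/: /k/ is the second consonant of a word-final cluster /vk/, so it deletes. → [dupojihzozwov].
/tuixiprukdumaupn/: /n/ is the second consonant of a word-final cluster /pn/, so it deletes. → [tuixiprukdumaup].
/korgurrali/: the rule's environment is not met; surfaces unchanged as [korgurrali].

dupojihzozwov, tuixiprukdumaup, korgurrali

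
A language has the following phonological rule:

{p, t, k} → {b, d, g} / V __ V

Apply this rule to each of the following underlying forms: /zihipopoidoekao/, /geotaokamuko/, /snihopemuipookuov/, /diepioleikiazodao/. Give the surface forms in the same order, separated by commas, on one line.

zihiboboidoegao, geodaogamugo, snihobemuibooguov, diebioleigiazodao

/zihipopoidoekao/: /p/ is a voiceless stop between vowels /i/ and /o/, so it voices to [b]. /p/ is a voiceless stop between vowels /o/ and /o/, so it voices to [b]. /k/ is a voiceless stop between vowels /e/ and /a/, so it voices to [g]. → [zihiboboidoegao].
/geotaokamuko/: /t/ is a voiceless stop between vowels /o/ and /a/, so it voices to [d]. /k/ is a voiceless stop between vowels /o/ and /a/, so it voices to [g]. /k/ is a voiceless stop between vowels /u/ and /o/, so it voices to [g]. → [geodaogamugo].
/snihopemuipookuov/: /p/ is a voiceless stop between vowels /o/ and /e/, so it voices to [b]. /p/ is a voiceless stop between vowels /i/ and /o/, so it voices to [b]. /k/ is a voiceless stop between vowels /o/ and /u/, so it voices to [g]. → [snihobemuibooguov].
/diepioleikiazodao/: /p/ is a voiceless stop between vowels /e/ and /i/, so it voices to [b]. /k/ is a voiceless stop between vowels /i/ and /i/, so it voices to [g]. → [diebioleigiazodao].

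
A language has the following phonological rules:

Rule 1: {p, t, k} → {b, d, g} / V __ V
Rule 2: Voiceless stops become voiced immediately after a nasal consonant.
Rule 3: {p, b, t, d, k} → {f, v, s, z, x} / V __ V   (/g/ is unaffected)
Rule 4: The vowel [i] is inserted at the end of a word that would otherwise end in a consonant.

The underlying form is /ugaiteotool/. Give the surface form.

Rule 1 (intervocalic voicing): /t/ is a voiceless stop between vowels /i/ and /e/, so it voices to [d]. /t/ is a voiceless stop between vowels /o/ and /o/, so it voices to [d]. /ugaiteotool/ → ugaideodool.
Rule 2 (post-nasal voicing): no segment meets the environment; /ugaideodool/ is unchanged.
Rule 3 (intervocalic spirantization): /d/ is a stop between vowels /i/ and /e/, so it spirantizes to the fricative [z]. /d/ is a stop between vowels /o/ and /o/, so it spirantizes to the fricative [z]. /ugaideodool/ → ugaizeozool.
Rule 4 (final i-epenthesis): the form ends in the consonant /l/, so [i] is inserted word-finally. /ugaizeozool/ → ugaizeozooli.

ugaizeozooli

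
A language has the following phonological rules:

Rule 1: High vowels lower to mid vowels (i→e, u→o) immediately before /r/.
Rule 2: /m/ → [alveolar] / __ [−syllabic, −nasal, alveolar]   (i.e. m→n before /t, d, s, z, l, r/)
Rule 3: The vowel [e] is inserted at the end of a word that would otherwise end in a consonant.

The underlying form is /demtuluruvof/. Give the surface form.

Rule 1 (pre-rhotic lowering): /u/ is a high vowel immediately before /r/, so it lowers to [o]. /demtuluruvof/ → demtuloruvof.
Rule 2 (nasal place assimilation): /m/ precedes the alveolar consonant /t/, so it assimilates in place to [n]. /demtuloruvof/ → dentuloruvof.
Rule 3 (final e-epenthesis): the form ends in the consonant /f/, so [e] is inserted word-finally. /dentuloruvof/ → dentuloruvofe.

dentuloruvofe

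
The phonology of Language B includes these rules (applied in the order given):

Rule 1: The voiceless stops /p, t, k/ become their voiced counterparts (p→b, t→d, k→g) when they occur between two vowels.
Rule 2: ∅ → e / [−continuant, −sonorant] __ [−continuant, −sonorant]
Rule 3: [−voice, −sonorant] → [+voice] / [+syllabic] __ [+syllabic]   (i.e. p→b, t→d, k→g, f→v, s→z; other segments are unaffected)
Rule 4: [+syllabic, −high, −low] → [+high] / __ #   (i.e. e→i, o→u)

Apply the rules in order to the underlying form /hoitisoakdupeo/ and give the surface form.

hoidizoagedubeu

Rule 1 (intervocalic voicing): /t/ is a voiceless stop between vowels /i/ and /i/, so it voices to [d]. /p/ is a voiceless stop between vowels /u/ and /e/, so it voices to [b]. /hoitisoakdupeo/ → hoidisoakdubeo.
Rule 2 (stop-cluster e-epenthesis): /k/ and /d/ form a stop–stop cluster, so [e] is inserted between them. /hoidisoakdubeo/ → hoidisoakedubeo.
Rule 3 (intervocalic voicing): /s/ is a voiceless obstruent between vowels /i/ and /o/, so it voices to [z]. /k/ is a voiceless obstruent between vowels /a/ and /e/, so it voices to [g]. /hoidisoakedubeo/ → hoidizoagedubeo.
Rule 4 (final vowel raising): /o/ is a mid vowel in word-final position, so it raises to [u]. /hoidizoagedubeo/ → hoidizoagedubeu.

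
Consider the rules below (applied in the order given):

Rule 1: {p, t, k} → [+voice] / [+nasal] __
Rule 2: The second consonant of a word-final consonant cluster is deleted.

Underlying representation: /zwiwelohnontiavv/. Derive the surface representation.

zwiwelohnondiav

Rule 1 (post-nasal voicing): /t/ is a voiceless stop immediately after the nasal /n/, so it voices to [d]. /zwiwelohnontiavv/ → zwiwelohnondiavv.
Rule 2 (final cluster simplification): /v/ is the second consonant of a word-final cluster /vv/, so it deletes. /zwiwelohnondiavv/ → zwiwelohnondiav.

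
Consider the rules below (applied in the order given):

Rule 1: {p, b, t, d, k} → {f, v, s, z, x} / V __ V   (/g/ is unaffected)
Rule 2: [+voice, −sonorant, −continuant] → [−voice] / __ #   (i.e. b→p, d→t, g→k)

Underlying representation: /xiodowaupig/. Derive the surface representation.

xiozowaufik

Rule 1 (intervocalic spirantization): /d/ is a stop between vowels /o/ and /o/, so it spirantizes to the fricative [z]. /p/ is a stop between vowels /u/ and /i/, so it spirantizes to the fricative [f]. /xiodowaupig/ → xiozowaufig.
Rule 2 (final devoicing): /g/ is a voiced stop in word-final position, so it devoices to [k]. /xiozowaufig/ → xiozowaufik.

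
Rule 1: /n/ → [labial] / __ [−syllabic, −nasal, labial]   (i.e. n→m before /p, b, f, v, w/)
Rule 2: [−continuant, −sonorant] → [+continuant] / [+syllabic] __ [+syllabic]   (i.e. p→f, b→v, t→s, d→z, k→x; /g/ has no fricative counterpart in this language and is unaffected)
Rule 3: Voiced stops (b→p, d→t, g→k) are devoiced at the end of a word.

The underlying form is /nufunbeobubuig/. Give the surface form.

Rule 1 (nasal place assimilation): /n/ precedes the labial consonant /b/, so it assimilates in place to [m]. /nufunbeobubuig/ → nufumbeobubuig.
Rule 2 (intervocalic spirantization): /b/ is a stop between vowels /o/ and /u/, so it spirantizes to the fricative [v]. /b/ is a stop between vowels /u/ and /u/, so it spirantizes to the fricative [v]. /nufumbeobubuig/ → nufumbeovuvuig.
Rule 3 (final devoicing): /g/ is a voiced stop in word-final position, so it devoices to [k]. /nufumbeovuvuig/ → nufumbeovuvuik.

nufumbeovuvuik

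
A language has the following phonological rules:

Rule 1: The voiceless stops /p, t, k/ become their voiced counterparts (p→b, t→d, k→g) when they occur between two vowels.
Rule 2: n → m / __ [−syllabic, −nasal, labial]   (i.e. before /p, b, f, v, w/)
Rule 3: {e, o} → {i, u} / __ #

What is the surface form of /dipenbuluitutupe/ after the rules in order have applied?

dibembuluidudubi

Rule 1 (intervocalic voicing): /p/ is a voiceless stop between vowels /i/ and /e/, so it voices to [b]. /t/ is a voiceless stop between vowels /i/ and /u/, so it voices to [d]. /t/ is a voiceless stop between vowels /u/ and /u/, so it voices to [d]. /p/ is a voiceless stop between vowels /u/ and /e/, so it voices to [b]. /dipenbuluitutupe/ → dibenbuluidudube.
Rule 2 (nasal place assimilation): /n/ precedes the labial consonant /b/, so it assimilates in place to [m]. /dibenbuluidudube/ → dibembuluidudube.
Rule 3 (final vowel raising): /e/ is a mid vowel in word-final position, so it raises to [i]. /dibembuluidudube/ → dibembuluidudubi.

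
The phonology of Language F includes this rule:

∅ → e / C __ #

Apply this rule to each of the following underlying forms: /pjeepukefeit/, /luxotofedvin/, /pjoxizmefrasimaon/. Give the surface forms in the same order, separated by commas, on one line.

pjeepukefeite, luxotofedvine, pjoxizmefrasimaone

/pjeepukefeit/: the form ends in the consonant /t/, so [e] is inserted word-finally. → [pjeepukefeite].
/luxotofedvin/: the form ends in the consonant /n/, so [e] is inserted word-finally. → [luxotofedvine].
/pjoxizmefrasimaon/: the form ends in the consonant /n/, so [e] is inserted word-finally. → [pjoxizmefrasimaone].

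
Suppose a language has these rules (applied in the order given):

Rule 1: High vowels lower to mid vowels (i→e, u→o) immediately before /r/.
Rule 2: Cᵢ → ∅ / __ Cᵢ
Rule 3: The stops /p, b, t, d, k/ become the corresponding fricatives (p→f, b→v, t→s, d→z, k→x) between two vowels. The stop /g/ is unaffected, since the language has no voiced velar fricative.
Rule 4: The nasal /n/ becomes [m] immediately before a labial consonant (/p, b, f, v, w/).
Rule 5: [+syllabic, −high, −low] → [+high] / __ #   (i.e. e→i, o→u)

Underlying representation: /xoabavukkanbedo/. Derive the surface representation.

xoavavuxambezu

Rule 1 (pre-rhotic lowering): no segment meets the environment; /xoabavukkanbedo/ is unchanged.
Rule 2 (degemination): /kk/ is a geminate; the first /k/ deletes. /xoabavukkanbedo/ → xoabavukanbedo.
Rule 3 (intervocalic spirantization): /b/ is a stop between vowels /a/ and /a/, so it spirantizes to the fricative [v]. /k/ is a stop between vowels /u/ and /a/, so it spirantizes to the fricative [x]. /d/ is a stop between vowels /e/ and /o/, so it spirantizes to the fricative [z]. /xoabavukanbedo/ → xoavavuxanbezo.
Rule 4 (nasal place assimilation): /n/ precedes the labial consonant /b/, so it assimilates in place to [m]. /xoavavuxanbezo/ → xoavavuxambezo.
Rule 5 (final vowel raising): /o/ is a mid vowel in word-final position, so it raises to [u]. /xoavavuxambezo/ → xoavavuxambezu.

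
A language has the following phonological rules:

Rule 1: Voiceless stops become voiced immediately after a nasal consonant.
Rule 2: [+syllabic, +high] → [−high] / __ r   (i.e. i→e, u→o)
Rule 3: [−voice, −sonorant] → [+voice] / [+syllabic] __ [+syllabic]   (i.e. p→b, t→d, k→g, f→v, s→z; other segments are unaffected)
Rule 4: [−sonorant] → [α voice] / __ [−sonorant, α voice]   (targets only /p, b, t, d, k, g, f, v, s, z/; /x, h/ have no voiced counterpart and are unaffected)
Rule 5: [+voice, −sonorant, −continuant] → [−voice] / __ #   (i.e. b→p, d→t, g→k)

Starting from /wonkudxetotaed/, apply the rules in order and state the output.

wongutxedodaet

Rule 1 (post-nasal voicing): /k/ is a voiceless stop immediately after the nasal /n/, so it voices to [g]. /wonkudxetotaed/ → wongudxetotaed.
Rule 2 (pre-rhotic lowering): no segment meets the environment; /wongudxetotaed/ is unchanged.
Rule 3 (intervocalic voicing): /t/ is a voiceless obstruent between vowels /e/ and /o/, so it voices to [d]. /t/ is a voiceless obstruent between vowels /o/ and /a/, so it voices to [d]. /wongudxetotaed/ → wongudxedodaed.
Rule 4 (regressive voicing assimilation): /d/ precedes the voiceless obstruent /x/, so it devoices to [t] by assimilation. /wongudxedodaed/ → wongutxedodaed.
Rule 5 (final devoicing): /d/ is a voiced stop in word-final position, so it devoices to [t]. /wongutxedodaed/ → wongutxedodaet.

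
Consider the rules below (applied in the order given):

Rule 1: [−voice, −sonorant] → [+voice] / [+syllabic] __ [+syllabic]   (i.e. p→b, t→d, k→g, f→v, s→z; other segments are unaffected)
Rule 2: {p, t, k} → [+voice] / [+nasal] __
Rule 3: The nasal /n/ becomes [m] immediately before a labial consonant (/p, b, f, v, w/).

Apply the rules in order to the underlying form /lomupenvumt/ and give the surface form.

Rule 1 (intervocalic voicing): /p/ is a voiceless obstruent between vowels /u/ and /e/, so it voices to [b]. /lomupenvumt/ → lomubenvumt.
Rule 2 (post-nasal voicing): /t/ is a voiceless stop immediately after the nasal /m/, so it voices to [d]. /lomubenvumt/ → lomubenvumd.
Rule 3 (nasal place assimilation): /n/ precedes the labial consonant /v/, so it assimilates in place to [m]. /lomubenvumd/ → lomubemvumd.

lomubemvumd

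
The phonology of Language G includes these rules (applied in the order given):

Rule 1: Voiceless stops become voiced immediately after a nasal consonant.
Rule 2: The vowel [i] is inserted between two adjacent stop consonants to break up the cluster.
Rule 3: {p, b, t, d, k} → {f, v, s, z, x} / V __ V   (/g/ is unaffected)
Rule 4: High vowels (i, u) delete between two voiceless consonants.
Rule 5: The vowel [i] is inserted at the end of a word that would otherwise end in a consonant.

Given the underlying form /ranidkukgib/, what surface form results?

Rule 1 (post-nasal voicing): no segment meets the environment; /ranidkukgib/ is unchanged.
Rule 2 (stop-cluster i-epenthesis): /d/ and /k/ form a stop–stop cluster, so [i] is inserted between them. /k/ and /g/ form a stop–stop cluster, so [i] is inserted between them. /ranidkukgib/ → ranidikukigib.
Rule 3 (intervocalic spirantization): /d/ is a stop between vowels /i/ and /i/, so it spirantizes to the fricative [z]. /k/ is a stop between vowels /i/ and /u/, so it spirantizes to the fricative [x]. /k/ is a stop between vowels /u/ and /i/, so it spirantizes to the fricative [x]. /ranidikukigib/ → ranizixuxigib.
Rule 4 (high vowel syncope): /u/ is a high vowel flanked by voiceless consonants /x/ and /x/, so it deletes. /ranizixuxigib/ → ranizixxigib.
Rule 5 (final i-epenthesis): the form ends in the consonant /b/, so [i] is inserted word-finally. /ranizixxigib/ → ranizixxigibi.

ranizixxigibi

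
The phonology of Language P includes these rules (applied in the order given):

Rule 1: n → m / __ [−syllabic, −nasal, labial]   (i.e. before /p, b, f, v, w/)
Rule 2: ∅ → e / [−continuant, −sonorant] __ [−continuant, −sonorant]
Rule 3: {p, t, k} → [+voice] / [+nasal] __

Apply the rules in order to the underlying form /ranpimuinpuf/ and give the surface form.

rambimuimbuf

Rule 1 (nasal place assimilation): /n/ precedes the labial consonant /p/, so it assimilates in place to [m]. /n/ precedes the labial consonant /p/, so it assimilates in place to [m]. /ranpimuinpuf/ → rampimuimpuf.
Rule 2 (stop-cluster e-epenthesis): no segment meets the environment; /rampimuimpuf/ is unchanged.
Rule 3 (post-nasal voicing): /p/ is a voiceless stop immediately after the nasal /m/, so it voices to [b]. /p/ is a voiceless stop immediately after the nasal /m/, so it voices to [b]. /rampimuimpuf/ → rambimuimbuf.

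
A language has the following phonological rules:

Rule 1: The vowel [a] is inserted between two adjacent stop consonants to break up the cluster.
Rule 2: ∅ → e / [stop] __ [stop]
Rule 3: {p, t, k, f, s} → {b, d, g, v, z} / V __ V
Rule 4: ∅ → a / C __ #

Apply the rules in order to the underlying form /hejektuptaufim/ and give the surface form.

hejegadubadauvima

Rule 1 (stop-cluster a-epenthesis): /k/ and /t/ form a stop–stop cluster, so [a] is inserted between them. /p/ and /t/ form a stop–stop cluster, so [a] is inserted between them. /hejektuptaufim/ → hejekatupataufim.
Rule 2 (stop-cluster e-epenthesis): no segment meets the environment; /hejekatupataufim/ is unchanged.
Rule 3 (intervocalic voicing): /k/ is a voiceless obstruent between vowels /e/ and /a/, so it voices to [g]. /t/ is a voiceless obstruent between vowels /a/ and /u/, so it voices to [d]. /p/ is a voiceless obstruent between vowels /u/ and /a/, so it voices to [b]. /t/ is a voiceless obstruent between vowels /a/ and /a/, so it voices to [d]. /f/ is a voiceless obstruent between vowels /u/ and /i/, so it voices to [v]. /hejekatupataufim/ → hejegadubadauvim.
Rule 4 (final a-epenthesis): the form ends in the consonant /m/, so [a] is inserted word-finally. /hejegadubadauvim/ → hejegadubadauvima.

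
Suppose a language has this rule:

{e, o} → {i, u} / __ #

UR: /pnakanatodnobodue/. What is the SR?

pnakanatodnobodui

Scanning /pnakanatodnobodue/: /o/ at position 9 is not in the conditioning environment; /o/ at position 12 is not in the conditioning environment; /o/ at position 14 is not in the conditioning environment; /e/ is a mid vowel in word-final position, so it raises to [i].
Result: [pnakanatodnobodui].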